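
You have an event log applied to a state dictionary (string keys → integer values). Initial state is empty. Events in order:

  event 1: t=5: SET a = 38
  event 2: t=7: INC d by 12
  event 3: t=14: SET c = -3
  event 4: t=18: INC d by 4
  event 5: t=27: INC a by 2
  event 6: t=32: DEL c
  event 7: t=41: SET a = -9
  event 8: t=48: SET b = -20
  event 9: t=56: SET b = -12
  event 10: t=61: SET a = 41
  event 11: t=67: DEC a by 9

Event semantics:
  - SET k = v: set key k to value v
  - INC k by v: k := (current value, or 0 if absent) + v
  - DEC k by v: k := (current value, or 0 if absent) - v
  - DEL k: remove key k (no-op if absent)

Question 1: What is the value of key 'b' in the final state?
Answer: -12

Derivation:
Track key 'b' through all 11 events:
  event 1 (t=5: SET a = 38): b unchanged
  event 2 (t=7: INC d by 12): b unchanged
  event 3 (t=14: SET c = -3): b unchanged
  event 4 (t=18: INC d by 4): b unchanged
  event 5 (t=27: INC a by 2): b unchanged
  event 6 (t=32: DEL c): b unchanged
  event 7 (t=41: SET a = -9): b unchanged
  event 8 (t=48: SET b = -20): b (absent) -> -20
  event 9 (t=56: SET b = -12): b -20 -> -12
  event 10 (t=61: SET a = 41): b unchanged
  event 11 (t=67: DEC a by 9): b unchanged
Final: b = -12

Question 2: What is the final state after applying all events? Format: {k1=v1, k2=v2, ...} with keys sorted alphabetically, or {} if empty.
  after event 1 (t=5: SET a = 38): {a=38}
  after event 2 (t=7: INC d by 12): {a=38, d=12}
  after event 3 (t=14: SET c = -3): {a=38, c=-3, d=12}
  after event 4 (t=18: INC d by 4): {a=38, c=-3, d=16}
  after event 5 (t=27: INC a by 2): {a=40, c=-3, d=16}
  after event 6 (t=32: DEL c): {a=40, d=16}
  after event 7 (t=41: SET a = -9): {a=-9, d=16}
  after event 8 (t=48: SET b = -20): {a=-9, b=-20, d=16}
  after event 9 (t=56: SET b = -12): {a=-9, b=-12, d=16}
  after event 10 (t=61: SET a = 41): {a=41, b=-12, d=16}
  after event 11 (t=67: DEC a by 9): {a=32, b=-12, d=16}

Answer: {a=32, b=-12, d=16}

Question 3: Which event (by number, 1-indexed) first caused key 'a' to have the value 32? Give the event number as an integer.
Looking for first event where a becomes 32:
  event 1: a = 38
  event 2: a = 38
  event 3: a = 38
  event 4: a = 38
  event 5: a = 40
  event 6: a = 40
  event 7: a = -9
  event 8: a = -9
  event 9: a = -9
  event 10: a = 41
  event 11: a 41 -> 32  <-- first match

Answer: 11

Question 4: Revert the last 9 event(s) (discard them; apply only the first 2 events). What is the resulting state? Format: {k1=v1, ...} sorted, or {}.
Answer: {a=38, d=12}

Derivation:
Keep first 2 events (discard last 9):
  after event 1 (t=5: SET a = 38): {a=38}
  after event 2 (t=7: INC d by 12): {a=38, d=12}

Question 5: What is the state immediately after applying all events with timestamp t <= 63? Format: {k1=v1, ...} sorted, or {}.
Apply events with t <= 63 (10 events):
  after event 1 (t=5: SET a = 38): {a=38}
  after event 2 (t=7: INC d by 12): {a=38, d=12}
  after event 3 (t=14: SET c = -3): {a=38, c=-3, d=12}
  after event 4 (t=18: INC d by 4): {a=38, c=-3, d=16}
  after event 5 (t=27: INC a by 2): {a=40, c=-3, d=16}
  after event 6 (t=32: DEL c): {a=40, d=16}
  after event 7 (t=41: SET a = -9): {a=-9, d=16}
  after event 8 (t=48: SET b = -20): {a=-9, b=-20, d=16}
  after event 9 (t=56: SET b = -12): {a=-9, b=-12, d=16}
  after event 10 (t=61: SET a = 41): {a=41, b=-12, d=16}

Answer: {a=41, b=-12, d=16}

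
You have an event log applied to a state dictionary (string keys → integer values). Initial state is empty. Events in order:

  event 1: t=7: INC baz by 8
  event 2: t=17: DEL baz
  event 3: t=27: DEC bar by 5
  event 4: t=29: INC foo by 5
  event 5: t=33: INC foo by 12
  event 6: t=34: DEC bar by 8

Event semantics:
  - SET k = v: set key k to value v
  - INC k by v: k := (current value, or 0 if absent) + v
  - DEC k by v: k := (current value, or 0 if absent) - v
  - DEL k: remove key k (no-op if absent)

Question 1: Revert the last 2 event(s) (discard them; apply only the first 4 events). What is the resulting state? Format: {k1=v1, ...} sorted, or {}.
Answer: {bar=-5, foo=5}

Derivation:
Keep first 4 events (discard last 2):
  after event 1 (t=7: INC baz by 8): {baz=8}
  after event 2 (t=17: DEL baz): {}
  after event 3 (t=27: DEC bar by 5): {bar=-5}
  after event 4 (t=29: INC foo by 5): {bar=-5, foo=5}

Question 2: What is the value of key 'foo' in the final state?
Answer: 17

Derivation:
Track key 'foo' through all 6 events:
  event 1 (t=7: INC baz by 8): foo unchanged
  event 2 (t=17: DEL baz): foo unchanged
  event 3 (t=27: DEC bar by 5): foo unchanged
  event 4 (t=29: INC foo by 5): foo (absent) -> 5
  event 5 (t=33: INC foo by 12): foo 5 -> 17
  event 6 (t=34: DEC bar by 8): foo unchanged
Final: foo = 17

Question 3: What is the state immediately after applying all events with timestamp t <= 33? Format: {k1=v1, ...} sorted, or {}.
Apply events with t <= 33 (5 events):
  after event 1 (t=7: INC baz by 8): {baz=8}
  after event 2 (t=17: DEL baz): {}
  after event 3 (t=27: DEC bar by 5): {bar=-5}
  after event 4 (t=29: INC foo by 5): {bar=-5, foo=5}
  after event 5 (t=33: INC foo by 12): {bar=-5, foo=17}

Answer: {bar=-5, foo=17}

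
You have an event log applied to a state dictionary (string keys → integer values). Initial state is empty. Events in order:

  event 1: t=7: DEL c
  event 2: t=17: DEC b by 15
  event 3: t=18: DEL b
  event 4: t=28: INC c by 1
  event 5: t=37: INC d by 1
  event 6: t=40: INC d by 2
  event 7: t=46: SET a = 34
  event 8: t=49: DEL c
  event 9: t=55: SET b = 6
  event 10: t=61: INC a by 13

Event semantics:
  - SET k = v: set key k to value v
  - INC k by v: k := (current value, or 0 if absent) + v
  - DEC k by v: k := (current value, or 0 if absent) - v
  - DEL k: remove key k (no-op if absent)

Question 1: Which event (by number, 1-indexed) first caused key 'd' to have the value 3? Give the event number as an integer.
Answer: 6

Derivation:
Looking for first event where d becomes 3:
  event 5: d = 1
  event 6: d 1 -> 3  <-- first match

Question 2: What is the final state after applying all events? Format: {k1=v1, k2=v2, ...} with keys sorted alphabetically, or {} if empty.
  after event 1 (t=7: DEL c): {}
  after event 2 (t=17: DEC b by 15): {b=-15}
  after event 3 (t=18: DEL b): {}
  after event 4 (t=28: INC c by 1): {c=1}
  after event 5 (t=37: INC d by 1): {c=1, d=1}
  after event 6 (t=40: INC d by 2): {c=1, d=3}
  after event 7 (t=46: SET a = 34): {a=34, c=1, d=3}
  after event 8 (t=49: DEL c): {a=34, d=3}
  after event 9 (t=55: SET b = 6): {a=34, b=6, d=3}
  after event 10 (t=61: INC a by 13): {a=47, b=6, d=3}

Answer: {a=47, b=6, d=3}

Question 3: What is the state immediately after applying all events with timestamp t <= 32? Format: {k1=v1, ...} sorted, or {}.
Apply events with t <= 32 (4 events):
  after event 1 (t=7: DEL c): {}
  after event 2 (t=17: DEC b by 15): {b=-15}
  after event 3 (t=18: DEL b): {}
  after event 4 (t=28: INC c by 1): {c=1}

Answer: {c=1}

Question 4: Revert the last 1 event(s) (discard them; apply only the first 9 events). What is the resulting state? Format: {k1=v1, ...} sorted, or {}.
Answer: {a=34, b=6, d=3}

Derivation:
Keep first 9 events (discard last 1):
  after event 1 (t=7: DEL c): {}
  after event 2 (t=17: DEC b by 15): {b=-15}
  after event 3 (t=18: DEL b): {}
  after event 4 (t=28: INC c by 1): {c=1}
  after event 5 (t=37: INC d by 1): {c=1, d=1}
  after event 6 (t=40: INC d by 2): {c=1, d=3}
  after event 7 (t=46: SET a = 34): {a=34, c=1, d=3}
  after event 8 (t=49: DEL c): {a=34, d=3}
  after event 9 (t=55: SET b = 6): {a=34, b=6, d=3}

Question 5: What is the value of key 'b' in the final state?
Track key 'b' through all 10 events:
  event 1 (t=7: DEL c): b unchanged
  event 2 (t=17: DEC b by 15): b (absent) -> -15
  event 3 (t=18: DEL b): b -15 -> (absent)
  event 4 (t=28: INC c by 1): b unchanged
  event 5 (t=37: INC d by 1): b unchanged
  event 6 (t=40: INC d by 2): b unchanged
  event 7 (t=46: SET a = 34): b unchanged
  event 8 (t=49: DEL c): b unchanged
  event 9 (t=55: SET b = 6): b (absent) -> 6
  event 10 (t=61: INC a by 13): b unchanged
Final: b = 6

Answer: 6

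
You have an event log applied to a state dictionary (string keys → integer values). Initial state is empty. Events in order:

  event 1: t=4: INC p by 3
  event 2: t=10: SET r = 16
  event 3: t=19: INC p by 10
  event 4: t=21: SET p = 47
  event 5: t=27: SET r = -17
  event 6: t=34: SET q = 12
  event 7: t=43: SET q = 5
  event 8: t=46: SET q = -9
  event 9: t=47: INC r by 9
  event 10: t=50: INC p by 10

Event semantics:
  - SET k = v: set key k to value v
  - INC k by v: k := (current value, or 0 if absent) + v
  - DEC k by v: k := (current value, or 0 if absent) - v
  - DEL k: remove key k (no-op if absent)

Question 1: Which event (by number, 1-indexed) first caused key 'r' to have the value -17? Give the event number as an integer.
Answer: 5

Derivation:
Looking for first event where r becomes -17:
  event 2: r = 16
  event 3: r = 16
  event 4: r = 16
  event 5: r 16 -> -17  <-- first match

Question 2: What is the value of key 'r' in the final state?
Track key 'r' through all 10 events:
  event 1 (t=4: INC p by 3): r unchanged
  event 2 (t=10: SET r = 16): r (absent) -> 16
  event 3 (t=19: INC p by 10): r unchanged
  event 4 (t=21: SET p = 47): r unchanged
  event 5 (t=27: SET r = -17): r 16 -> -17
  event 6 (t=34: SET q = 12): r unchanged
  event 7 (t=43: SET q = 5): r unchanged
  event 8 (t=46: SET q = -9): r unchanged
  event 9 (t=47: INC r by 9): r -17 -> -8
  event 10 (t=50: INC p by 10): r unchanged
Final: r = -8

Answer: -8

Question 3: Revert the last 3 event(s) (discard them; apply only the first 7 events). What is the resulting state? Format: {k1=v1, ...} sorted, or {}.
Keep first 7 events (discard last 3):
  after event 1 (t=4: INC p by 3): {p=3}
  after event 2 (t=10: SET r = 16): {p=3, r=16}
  after event 3 (t=19: INC p by 10): {p=13, r=16}
  after event 4 (t=21: SET p = 47): {p=47, r=16}
  after event 5 (t=27: SET r = -17): {p=47, r=-17}
  after event 6 (t=34: SET q = 12): {p=47, q=12, r=-17}
  after event 7 (t=43: SET q = 5): {p=47, q=5, r=-17}

Answer: {p=47, q=5, r=-17}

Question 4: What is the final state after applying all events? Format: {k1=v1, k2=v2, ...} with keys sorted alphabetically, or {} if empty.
  after event 1 (t=4: INC p by 3): {p=3}
  after event 2 (t=10: SET r = 16): {p=3, r=16}
  after event 3 (t=19: INC p by 10): {p=13, r=16}
  after event 4 (t=21: SET p = 47): {p=47, r=16}
  after event 5 (t=27: SET r = -17): {p=47, r=-17}
  after event 6 (t=34: SET q = 12): {p=47, q=12, r=-17}
  after event 7 (t=43: SET q = 5): {p=47, q=5, r=-17}
  after event 8 (t=46: SET q = -9): {p=47, q=-9, r=-17}
  after event 9 (t=47: INC r by 9): {p=47, q=-9, r=-8}
  after event 10 (t=50: INC p by 10): {p=57, q=-9, r=-8}

Answer: {p=57, q=-9, r=-8}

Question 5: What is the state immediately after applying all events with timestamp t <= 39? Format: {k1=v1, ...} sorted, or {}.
Answer: {p=47, q=12, r=-17}

Derivation:
Apply events with t <= 39 (6 events):
  after event 1 (t=4: INC p by 3): {p=3}
  after event 2 (t=10: SET r = 16): {p=3, r=16}
  after event 3 (t=19: INC p by 10): {p=13, r=16}
  after event 4 (t=21: SET p = 47): {p=47, r=16}
  after event 5 (t=27: SET r = -17): {p=47, r=-17}
  after event 6 (t=34: SET q = 12): {p=47, q=12, r=-17}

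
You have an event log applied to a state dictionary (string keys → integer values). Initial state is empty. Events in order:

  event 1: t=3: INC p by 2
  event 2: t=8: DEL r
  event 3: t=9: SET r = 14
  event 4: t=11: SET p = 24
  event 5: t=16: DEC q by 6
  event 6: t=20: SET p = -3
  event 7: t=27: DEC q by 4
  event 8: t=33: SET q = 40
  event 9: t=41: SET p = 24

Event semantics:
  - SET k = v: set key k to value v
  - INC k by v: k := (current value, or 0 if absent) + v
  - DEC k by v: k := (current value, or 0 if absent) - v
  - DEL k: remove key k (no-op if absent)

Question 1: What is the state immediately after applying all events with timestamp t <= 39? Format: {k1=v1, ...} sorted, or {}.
Apply events with t <= 39 (8 events):
  after event 1 (t=3: INC p by 2): {p=2}
  after event 2 (t=8: DEL r): {p=2}
  after event 3 (t=9: SET r = 14): {p=2, r=14}
  after event 4 (t=11: SET p = 24): {p=24, r=14}
  after event 5 (t=16: DEC q by 6): {p=24, q=-6, r=14}
  after event 6 (t=20: SET p = -3): {p=-3, q=-6, r=14}
  after event 7 (t=27: DEC q by 4): {p=-3, q=-10, r=14}
  after event 8 (t=33: SET q = 40): {p=-3, q=40, r=14}

Answer: {p=-3, q=40, r=14}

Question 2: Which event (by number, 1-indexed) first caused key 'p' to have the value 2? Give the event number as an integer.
Looking for first event where p becomes 2:
  event 1: p (absent) -> 2  <-- first match

Answer: 1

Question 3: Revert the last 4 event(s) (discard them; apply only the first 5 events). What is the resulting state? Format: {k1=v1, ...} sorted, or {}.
Keep first 5 events (discard last 4):
  after event 1 (t=3: INC p by 2): {p=2}
  after event 2 (t=8: DEL r): {p=2}
  after event 3 (t=9: SET r = 14): {p=2, r=14}
  after event 4 (t=11: SET p = 24): {p=24, r=14}
  after event 5 (t=16: DEC q by 6): {p=24, q=-6, r=14}

Answer: {p=24, q=-6, r=14}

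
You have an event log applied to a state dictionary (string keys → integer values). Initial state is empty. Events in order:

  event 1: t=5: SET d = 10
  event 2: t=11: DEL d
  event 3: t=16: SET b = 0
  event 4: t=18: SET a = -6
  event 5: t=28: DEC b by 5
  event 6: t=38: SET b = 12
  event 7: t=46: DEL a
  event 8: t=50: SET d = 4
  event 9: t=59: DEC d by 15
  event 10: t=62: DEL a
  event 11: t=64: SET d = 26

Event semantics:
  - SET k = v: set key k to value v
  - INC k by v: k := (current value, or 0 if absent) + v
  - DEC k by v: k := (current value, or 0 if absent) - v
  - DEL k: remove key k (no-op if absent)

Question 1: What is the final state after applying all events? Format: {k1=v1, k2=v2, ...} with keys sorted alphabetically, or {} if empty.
  after event 1 (t=5: SET d = 10): {d=10}
  after event 2 (t=11: DEL d): {}
  after event 3 (t=16: SET b = 0): {b=0}
  after event 4 (t=18: SET a = -6): {a=-6, b=0}
  after event 5 (t=28: DEC b by 5): {a=-6, b=-5}
  after event 6 (t=38: SET b = 12): {a=-6, b=12}
  after event 7 (t=46: DEL a): {b=12}
  after event 8 (t=50: SET d = 4): {b=12, d=4}
  after event 9 (t=59: DEC d by 15): {b=12, d=-11}
  after event 10 (t=62: DEL a): {b=12, d=-11}
  after event 11 (t=64: SET d = 26): {b=12, d=26}

Answer: {b=12, d=26}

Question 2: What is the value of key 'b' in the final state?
Track key 'b' through all 11 events:
  event 1 (t=5: SET d = 10): b unchanged
  event 2 (t=11: DEL d): b unchanged
  event 3 (t=16: SET b = 0): b (absent) -> 0
  event 4 (t=18: SET a = -6): b unchanged
  event 5 (t=28: DEC b by 5): b 0 -> -5
  event 6 (t=38: SET b = 12): b -5 -> 12
  event 7 (t=46: DEL a): b unchanged
  event 8 (t=50: SET d = 4): b unchanged
  event 9 (t=59: DEC d by 15): b unchanged
  event 10 (t=62: DEL a): b unchanged
  event 11 (t=64: SET d = 26): b unchanged
Final: b = 12

Answer: 12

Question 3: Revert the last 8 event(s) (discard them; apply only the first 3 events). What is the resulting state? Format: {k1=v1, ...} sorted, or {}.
Answer: {b=0}

Derivation:
Keep first 3 events (discard last 8):
  after event 1 (t=5: SET d = 10): {d=10}
  after event 2 (t=11: DEL d): {}
  after event 3 (t=16: SET b = 0): {b=0}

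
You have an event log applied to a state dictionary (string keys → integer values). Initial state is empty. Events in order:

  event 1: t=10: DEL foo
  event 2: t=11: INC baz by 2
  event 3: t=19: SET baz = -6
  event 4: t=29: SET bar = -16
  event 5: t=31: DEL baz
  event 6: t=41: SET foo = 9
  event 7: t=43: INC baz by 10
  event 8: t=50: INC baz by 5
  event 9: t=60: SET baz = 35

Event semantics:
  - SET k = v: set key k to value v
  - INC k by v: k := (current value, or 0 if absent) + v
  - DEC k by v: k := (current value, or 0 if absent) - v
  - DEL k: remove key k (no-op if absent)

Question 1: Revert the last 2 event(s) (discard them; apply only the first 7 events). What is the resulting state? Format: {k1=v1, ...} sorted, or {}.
Keep first 7 events (discard last 2):
  after event 1 (t=10: DEL foo): {}
  after event 2 (t=11: INC baz by 2): {baz=2}
  after event 3 (t=19: SET baz = -6): {baz=-6}
  after event 4 (t=29: SET bar = -16): {bar=-16, baz=-6}
  after event 5 (t=31: DEL baz): {bar=-16}
  after event 6 (t=41: SET foo = 9): {bar=-16, foo=9}
  after event 7 (t=43: INC baz by 10): {bar=-16, baz=10, foo=9}

Answer: {bar=-16, baz=10, foo=9}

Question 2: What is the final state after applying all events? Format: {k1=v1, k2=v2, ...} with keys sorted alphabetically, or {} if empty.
Answer: {bar=-16, baz=35, foo=9}

Derivation:
  after event 1 (t=10: DEL foo): {}
  after event 2 (t=11: INC baz by 2): {baz=2}
  after event 3 (t=19: SET baz = -6): {baz=-6}
  after event 4 (t=29: SET bar = -16): {bar=-16, baz=-6}
  after event 5 (t=31: DEL baz): {bar=-16}
  after event 6 (t=41: SET foo = 9): {bar=-16, foo=9}
  after event 7 (t=43: INC baz by 10): {bar=-16, baz=10, foo=9}
  after event 8 (t=50: INC baz by 5): {bar=-16, baz=15, foo=9}
  after event 9 (t=60: SET baz = 35): {bar=-16, baz=35, foo=9}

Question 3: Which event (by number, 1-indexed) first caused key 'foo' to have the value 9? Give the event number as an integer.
Looking for first event where foo becomes 9:
  event 6: foo (absent) -> 9  <-- first match

Answer: 6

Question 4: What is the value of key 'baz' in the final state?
Answer: 35

Derivation:
Track key 'baz' through all 9 events:
  event 1 (t=10: DEL foo): baz unchanged
  event 2 (t=11: INC baz by 2): baz (absent) -> 2
  event 3 (t=19: SET baz = -6): baz 2 -> -6
  event 4 (t=29: SET bar = -16): baz unchanged
  event 5 (t=31: DEL baz): baz -6 -> (absent)
  event 6 (t=41: SET foo = 9): baz unchanged
  event 7 (t=43: INC baz by 10): baz (absent) -> 10
  event 8 (t=50: INC baz by 5): baz 10 -> 15
  event 9 (t=60: SET baz = 35): baz 15 -> 35
Final: baz = 35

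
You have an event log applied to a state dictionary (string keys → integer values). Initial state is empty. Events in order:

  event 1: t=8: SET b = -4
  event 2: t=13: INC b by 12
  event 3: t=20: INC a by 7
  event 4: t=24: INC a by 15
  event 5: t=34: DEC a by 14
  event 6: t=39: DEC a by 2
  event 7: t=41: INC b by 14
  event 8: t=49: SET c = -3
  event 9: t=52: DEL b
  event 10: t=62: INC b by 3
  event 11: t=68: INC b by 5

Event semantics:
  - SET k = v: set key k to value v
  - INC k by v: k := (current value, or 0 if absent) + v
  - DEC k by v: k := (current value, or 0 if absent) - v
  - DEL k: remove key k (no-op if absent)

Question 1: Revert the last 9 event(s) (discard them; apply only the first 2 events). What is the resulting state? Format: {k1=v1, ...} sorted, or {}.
Keep first 2 events (discard last 9):
  after event 1 (t=8: SET b = -4): {b=-4}
  after event 2 (t=13: INC b by 12): {b=8}

Answer: {b=8}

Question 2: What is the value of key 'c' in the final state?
Answer: -3

Derivation:
Track key 'c' through all 11 events:
  event 1 (t=8: SET b = -4): c unchanged
  event 2 (t=13: INC b by 12): c unchanged
  event 3 (t=20: INC a by 7): c unchanged
  event 4 (t=24: INC a by 15): c unchanged
  event 5 (t=34: DEC a by 14): c unchanged
  event 6 (t=39: DEC a by 2): c unchanged
  event 7 (t=41: INC b by 14): c unchanged
  event 8 (t=49: SET c = -3): c (absent) -> -3
  event 9 (t=52: DEL b): c unchanged
  event 10 (t=62: INC b by 3): c unchanged
  event 11 (t=68: INC b by 5): c unchanged
Final: c = -3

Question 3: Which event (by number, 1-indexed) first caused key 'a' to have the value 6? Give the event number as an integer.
Answer: 6

Derivation:
Looking for first event where a becomes 6:
  event 3: a = 7
  event 4: a = 22
  event 5: a = 8
  event 6: a 8 -> 6  <-- first match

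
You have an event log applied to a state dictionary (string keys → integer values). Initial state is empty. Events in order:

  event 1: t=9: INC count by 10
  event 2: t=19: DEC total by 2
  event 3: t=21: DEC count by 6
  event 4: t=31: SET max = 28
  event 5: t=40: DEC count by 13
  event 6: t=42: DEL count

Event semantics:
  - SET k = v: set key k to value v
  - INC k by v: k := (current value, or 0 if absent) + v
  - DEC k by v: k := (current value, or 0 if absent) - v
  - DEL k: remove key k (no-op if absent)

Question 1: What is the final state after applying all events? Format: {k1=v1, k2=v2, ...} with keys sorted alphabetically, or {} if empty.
Answer: {max=28, total=-2}

Derivation:
  after event 1 (t=9: INC count by 10): {count=10}
  after event 2 (t=19: DEC total by 2): {count=10, total=-2}
  after event 3 (t=21: DEC count by 6): {count=4, total=-2}
  after event 4 (t=31: SET max = 28): {count=4, max=28, total=-2}
  after event 5 (t=40: DEC count by 13): {count=-9, max=28, total=-2}
  after event 6 (t=42: DEL count): {max=28, total=-2}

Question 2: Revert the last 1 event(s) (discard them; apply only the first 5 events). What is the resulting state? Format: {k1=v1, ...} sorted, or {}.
Keep first 5 events (discard last 1):
  after event 1 (t=9: INC count by 10): {count=10}
  after event 2 (t=19: DEC total by 2): {count=10, total=-2}
  after event 3 (t=21: DEC count by 6): {count=4, total=-2}
  after event 4 (t=31: SET max = 28): {count=4, max=28, total=-2}
  after event 5 (t=40: DEC count by 13): {count=-9, max=28, total=-2}

Answer: {count=-9, max=28, total=-2}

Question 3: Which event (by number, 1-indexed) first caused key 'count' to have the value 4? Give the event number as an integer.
Answer: 3

Derivation:
Looking for first event where count becomes 4:
  event 1: count = 10
  event 2: count = 10
  event 3: count 10 -> 4  <-- first match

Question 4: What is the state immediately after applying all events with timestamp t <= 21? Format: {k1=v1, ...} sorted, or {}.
Answer: {count=4, total=-2}

Derivation:
Apply events with t <= 21 (3 events):
  after event 1 (t=9: INC count by 10): {count=10}
  after event 2 (t=19: DEC total by 2): {count=10, total=-2}
  after event 3 (t=21: DEC count by 6): {count=4, total=-2}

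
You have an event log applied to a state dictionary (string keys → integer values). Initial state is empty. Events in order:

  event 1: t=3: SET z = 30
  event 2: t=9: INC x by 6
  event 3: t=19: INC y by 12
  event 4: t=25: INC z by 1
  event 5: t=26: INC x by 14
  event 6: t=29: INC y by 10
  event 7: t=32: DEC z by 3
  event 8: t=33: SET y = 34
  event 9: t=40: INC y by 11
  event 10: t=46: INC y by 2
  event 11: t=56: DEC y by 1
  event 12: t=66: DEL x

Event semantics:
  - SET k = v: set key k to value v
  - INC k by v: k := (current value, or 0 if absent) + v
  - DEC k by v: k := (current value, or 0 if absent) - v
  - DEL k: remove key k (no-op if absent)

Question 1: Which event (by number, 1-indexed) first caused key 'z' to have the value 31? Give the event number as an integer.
Answer: 4

Derivation:
Looking for first event where z becomes 31:
  event 1: z = 30
  event 2: z = 30
  event 3: z = 30
  event 4: z 30 -> 31  <-- first match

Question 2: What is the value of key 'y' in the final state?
Track key 'y' through all 12 events:
  event 1 (t=3: SET z = 30): y unchanged
  event 2 (t=9: INC x by 6): y unchanged
  event 3 (t=19: INC y by 12): y (absent) -> 12
  event 4 (t=25: INC z by 1): y unchanged
  event 5 (t=26: INC x by 14): y unchanged
  event 6 (t=29: INC y by 10): y 12 -> 22
  event 7 (t=32: DEC z by 3): y unchanged
  event 8 (t=33: SET y = 34): y 22 -> 34
  event 9 (t=40: INC y by 11): y 34 -> 45
  event 10 (t=46: INC y by 2): y 45 -> 47
  event 11 (t=56: DEC y by 1): y 47 -> 46
  event 12 (t=66: DEL x): y unchanged
Final: y = 46

Answer: 46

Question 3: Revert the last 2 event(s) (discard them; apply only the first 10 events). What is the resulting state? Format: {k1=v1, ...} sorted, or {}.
Answer: {x=20, y=47, z=28}

Derivation:
Keep first 10 events (discard last 2):
  after event 1 (t=3: SET z = 30): {z=30}
  after event 2 (t=9: INC x by 6): {x=6, z=30}
  after event 3 (t=19: INC y by 12): {x=6, y=12, z=30}
  after event 4 (t=25: INC z by 1): {x=6, y=12, z=31}
  after event 5 (t=26: INC x by 14): {x=20, y=12, z=31}
  after event 6 (t=29: INC y by 10): {x=20, y=22, z=31}
  after event 7 (t=32: DEC z by 3): {x=20, y=22, z=28}
  after event 8 (t=33: SET y = 34): {x=20, y=34, z=28}
  after event 9 (t=40: INC y by 11): {x=20, y=45, z=28}
  after event 10 (t=46: INC y by 2): {x=20, y=47, z=28}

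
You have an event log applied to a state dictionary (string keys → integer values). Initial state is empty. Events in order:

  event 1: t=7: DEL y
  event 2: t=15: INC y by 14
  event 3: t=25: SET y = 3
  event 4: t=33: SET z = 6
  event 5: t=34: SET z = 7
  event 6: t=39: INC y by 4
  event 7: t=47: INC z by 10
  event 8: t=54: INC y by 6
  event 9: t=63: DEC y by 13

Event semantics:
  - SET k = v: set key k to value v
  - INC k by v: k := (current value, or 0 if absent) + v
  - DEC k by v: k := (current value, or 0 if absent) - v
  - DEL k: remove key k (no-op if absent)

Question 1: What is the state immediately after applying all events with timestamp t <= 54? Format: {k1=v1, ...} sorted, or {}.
Answer: {y=13, z=17}

Derivation:
Apply events with t <= 54 (8 events):
  after event 1 (t=7: DEL y): {}
  after event 2 (t=15: INC y by 14): {y=14}
  after event 3 (t=25: SET y = 3): {y=3}
  after event 4 (t=33: SET z = 6): {y=3, z=6}
  after event 5 (t=34: SET z = 7): {y=3, z=7}
  after event 6 (t=39: INC y by 4): {y=7, z=7}
  after event 7 (t=47: INC z by 10): {y=7, z=17}
  after event 8 (t=54: INC y by 6): {y=13, z=17}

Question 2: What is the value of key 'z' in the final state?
Answer: 17

Derivation:
Track key 'z' through all 9 events:
  event 1 (t=7: DEL y): z unchanged
  event 2 (t=15: INC y by 14): z unchanged
  event 3 (t=25: SET y = 3): z unchanged
  event 4 (t=33: SET z = 6): z (absent) -> 6
  event 5 (t=34: SET z = 7): z 6 -> 7
  event 6 (t=39: INC y by 4): z unchanged
  event 7 (t=47: INC z by 10): z 7 -> 17
  event 8 (t=54: INC y by 6): z unchanged
  event 9 (t=63: DEC y by 13): z unchanged
Final: z = 17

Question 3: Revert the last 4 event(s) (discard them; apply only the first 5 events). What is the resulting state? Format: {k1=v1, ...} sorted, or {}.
Keep first 5 events (discard last 4):
  after event 1 (t=7: DEL y): {}
  after event 2 (t=15: INC y by 14): {y=14}
  after event 3 (t=25: SET y = 3): {y=3}
  after event 4 (t=33: SET z = 6): {y=3, z=6}
  after event 5 (t=34: SET z = 7): {y=3, z=7}

Answer: {y=3, z=7}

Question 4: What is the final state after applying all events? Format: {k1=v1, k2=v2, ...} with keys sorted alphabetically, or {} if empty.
Answer: {y=0, z=17}

Derivation:
  after event 1 (t=7: DEL y): {}
  after event 2 (t=15: INC y by 14): {y=14}
  after event 3 (t=25: SET y = 3): {y=3}
  after event 4 (t=33: SET z = 6): {y=3, z=6}
  after event 5 (t=34: SET z = 7): {y=3, z=7}
  after event 6 (t=39: INC y by 4): {y=7, z=7}
  after event 7 (t=47: INC z by 10): {y=7, z=17}
  after event 8 (t=54: INC y by 6): {y=13, z=17}
  after event 9 (t=63: DEC y by 13): {y=0, z=17}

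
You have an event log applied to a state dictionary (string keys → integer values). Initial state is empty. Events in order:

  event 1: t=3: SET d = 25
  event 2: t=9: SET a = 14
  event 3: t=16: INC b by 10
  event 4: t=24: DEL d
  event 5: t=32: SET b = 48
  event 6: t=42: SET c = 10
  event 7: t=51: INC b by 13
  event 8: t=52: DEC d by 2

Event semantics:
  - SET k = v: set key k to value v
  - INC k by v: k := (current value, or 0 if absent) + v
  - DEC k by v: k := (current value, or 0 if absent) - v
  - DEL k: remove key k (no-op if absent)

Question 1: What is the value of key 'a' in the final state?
Track key 'a' through all 8 events:
  event 1 (t=3: SET d = 25): a unchanged
  event 2 (t=9: SET a = 14): a (absent) -> 14
  event 3 (t=16: INC b by 10): a unchanged
  event 4 (t=24: DEL d): a unchanged
  event 5 (t=32: SET b = 48): a unchanged
  event 6 (t=42: SET c = 10): a unchanged
  event 7 (t=51: INC b by 13): a unchanged
  event 8 (t=52: DEC d by 2): a unchanged
Final: a = 14

Answer: 14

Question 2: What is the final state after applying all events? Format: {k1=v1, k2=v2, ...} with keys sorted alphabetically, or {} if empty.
  after event 1 (t=3: SET d = 25): {d=25}
  after event 2 (t=9: SET a = 14): {a=14, d=25}
  after event 3 (t=16: INC b by 10): {a=14, b=10, d=25}
  after event 4 (t=24: DEL d): {a=14, b=10}
  after event 5 (t=32: SET b = 48): {a=14, b=48}
  after event 6 (t=42: SET c = 10): {a=14, b=48, c=10}
  after event 7 (t=51: INC b by 13): {a=14, b=61, c=10}
  after event 8 (t=52: DEC d by 2): {a=14, b=61, c=10, d=-2}

Answer: {a=14, b=61, c=10, d=-2}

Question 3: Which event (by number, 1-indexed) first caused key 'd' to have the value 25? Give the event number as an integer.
Answer: 1

Derivation:
Looking for first event where d becomes 25:
  event 1: d (absent) -> 25  <-- first match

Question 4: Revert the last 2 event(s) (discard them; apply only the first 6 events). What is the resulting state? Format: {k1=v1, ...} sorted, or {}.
Keep first 6 events (discard last 2):
  after event 1 (t=3: SET d = 25): {d=25}
  after event 2 (t=9: SET a = 14): {a=14, d=25}
  after event 3 (t=16: INC b by 10): {a=14, b=10, d=25}
  after event 4 (t=24: DEL d): {a=14, b=10}
  after event 5 (t=32: SET b = 48): {a=14, b=48}
  after event 6 (t=42: SET c = 10): {a=14, b=48, c=10}

Answer: {a=14, b=48, c=10}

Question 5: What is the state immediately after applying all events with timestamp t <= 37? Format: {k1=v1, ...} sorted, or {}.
Answer: {a=14, b=48}

Derivation:
Apply events with t <= 37 (5 events):
  after event 1 (t=3: SET d = 25): {d=25}
  after event 2 (t=9: SET a = 14): {a=14, d=25}
  after event 3 (t=16: INC b by 10): {a=14, b=10, d=25}
  after event 4 (t=24: DEL d): {a=14, b=10}
  after event 5 (t=32: SET b = 48): {a=14, b=48}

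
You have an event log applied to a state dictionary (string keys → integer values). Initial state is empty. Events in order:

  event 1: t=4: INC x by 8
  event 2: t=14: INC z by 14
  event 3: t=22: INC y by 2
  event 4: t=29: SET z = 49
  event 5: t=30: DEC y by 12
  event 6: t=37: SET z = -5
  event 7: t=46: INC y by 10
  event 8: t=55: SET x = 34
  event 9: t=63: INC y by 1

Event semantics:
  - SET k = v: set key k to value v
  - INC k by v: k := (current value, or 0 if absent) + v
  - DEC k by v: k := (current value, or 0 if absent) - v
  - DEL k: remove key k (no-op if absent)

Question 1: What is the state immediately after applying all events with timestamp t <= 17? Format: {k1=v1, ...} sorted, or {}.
Answer: {x=8, z=14}

Derivation:
Apply events with t <= 17 (2 events):
  after event 1 (t=4: INC x by 8): {x=8}
  after event 2 (t=14: INC z by 14): {x=8, z=14}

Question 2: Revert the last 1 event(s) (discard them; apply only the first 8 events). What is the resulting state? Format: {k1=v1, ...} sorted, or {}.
Keep first 8 events (discard last 1):
  after event 1 (t=4: INC x by 8): {x=8}
  after event 2 (t=14: INC z by 14): {x=8, z=14}
  after event 3 (t=22: INC y by 2): {x=8, y=2, z=14}
  after event 4 (t=29: SET z = 49): {x=8, y=2, z=49}
  after event 5 (t=30: DEC y by 12): {x=8, y=-10, z=49}
  after event 6 (t=37: SET z = -5): {x=8, y=-10, z=-5}
  after event 7 (t=46: INC y by 10): {x=8, y=0, z=-5}
  after event 8 (t=55: SET x = 34): {x=34, y=0, z=-5}

Answer: {x=34, y=0, z=-5}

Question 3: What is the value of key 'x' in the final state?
Track key 'x' through all 9 events:
  event 1 (t=4: INC x by 8): x (absent) -> 8
  event 2 (t=14: INC z by 14): x unchanged
  event 3 (t=22: INC y by 2): x unchanged
  event 4 (t=29: SET z = 49): x unchanged
  event 5 (t=30: DEC y by 12): x unchanged
  event 6 (t=37: SET z = -5): x unchanged
  event 7 (t=46: INC y by 10): x unchanged
  event 8 (t=55: SET x = 34): x 8 -> 34
  event 9 (t=63: INC y by 1): x unchanged
Final: x = 34

Answer: 34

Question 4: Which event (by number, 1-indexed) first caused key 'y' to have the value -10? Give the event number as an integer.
Looking for first event where y becomes -10:
  event 3: y = 2
  event 4: y = 2
  event 5: y 2 -> -10  <-- first match

Answer: 5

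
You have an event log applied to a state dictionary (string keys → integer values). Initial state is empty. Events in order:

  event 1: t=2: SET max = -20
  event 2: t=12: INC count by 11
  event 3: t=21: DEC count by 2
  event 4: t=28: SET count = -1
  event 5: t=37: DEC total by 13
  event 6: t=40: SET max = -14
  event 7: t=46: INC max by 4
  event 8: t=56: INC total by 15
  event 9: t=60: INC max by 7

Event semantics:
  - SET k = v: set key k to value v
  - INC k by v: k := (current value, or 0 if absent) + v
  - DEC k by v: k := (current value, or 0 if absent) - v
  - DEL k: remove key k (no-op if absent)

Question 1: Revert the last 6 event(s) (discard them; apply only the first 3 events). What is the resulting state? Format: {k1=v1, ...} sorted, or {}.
Answer: {count=9, max=-20}

Derivation:
Keep first 3 events (discard last 6):
  after event 1 (t=2: SET max = -20): {max=-20}
  after event 2 (t=12: INC count by 11): {count=11, max=-20}
  after event 3 (t=21: DEC count by 2): {count=9, max=-20}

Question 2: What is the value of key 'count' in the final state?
Track key 'count' through all 9 events:
  event 1 (t=2: SET max = -20): count unchanged
  event 2 (t=12: INC count by 11): count (absent) -> 11
  event 3 (t=21: DEC count by 2): count 11 -> 9
  event 4 (t=28: SET count = -1): count 9 -> -1
  event 5 (t=37: DEC total by 13): count unchanged
  event 6 (t=40: SET max = -14): count unchanged
  event 7 (t=46: INC max by 4): count unchanged
  event 8 (t=56: INC total by 15): count unchanged
  event 9 (t=60: INC max by 7): count unchanged
Final: count = -1

Answer: -1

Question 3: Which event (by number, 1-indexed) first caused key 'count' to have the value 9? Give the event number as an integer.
Looking for first event where count becomes 9:
  event 2: count = 11
  event 3: count 11 -> 9  <-- first match

Answer: 3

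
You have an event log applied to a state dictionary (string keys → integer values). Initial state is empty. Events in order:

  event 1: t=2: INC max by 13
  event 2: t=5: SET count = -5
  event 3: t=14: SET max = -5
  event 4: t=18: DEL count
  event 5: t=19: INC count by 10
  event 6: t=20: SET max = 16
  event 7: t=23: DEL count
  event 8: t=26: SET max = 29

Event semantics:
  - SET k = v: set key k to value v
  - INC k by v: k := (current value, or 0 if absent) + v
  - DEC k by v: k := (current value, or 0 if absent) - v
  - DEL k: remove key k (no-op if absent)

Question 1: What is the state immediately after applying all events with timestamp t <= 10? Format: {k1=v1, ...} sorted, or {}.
Apply events with t <= 10 (2 events):
  after event 1 (t=2: INC max by 13): {max=13}
  after event 2 (t=5: SET count = -5): {count=-5, max=13}

Answer: {count=-5, max=13}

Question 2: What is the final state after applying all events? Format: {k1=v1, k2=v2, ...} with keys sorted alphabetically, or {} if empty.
Answer: {max=29}

Derivation:
  after event 1 (t=2: INC max by 13): {max=13}
  after event 2 (t=5: SET count = -5): {count=-5, max=13}
  after event 3 (t=14: SET max = -5): {count=-5, max=-5}
  after event 4 (t=18: DEL count): {max=-5}
  after event 5 (t=19: INC count by 10): {count=10, max=-5}
  after event 6 (t=20: SET max = 16): {count=10, max=16}
  after event 7 (t=23: DEL count): {max=16}
  after event 8 (t=26: SET max = 29): {max=29}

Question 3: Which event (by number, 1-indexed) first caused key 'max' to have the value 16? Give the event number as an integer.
Answer: 6

Derivation:
Looking for first event where max becomes 16:
  event 1: max = 13
  event 2: max = 13
  event 3: max = -5
  event 4: max = -5
  event 5: max = -5
  event 6: max -5 -> 16  <-- first match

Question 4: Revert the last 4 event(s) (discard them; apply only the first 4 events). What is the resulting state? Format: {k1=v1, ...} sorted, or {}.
Answer: {max=-5}

Derivation:
Keep first 4 events (discard last 4):
  after event 1 (t=2: INC max by 13): {max=13}
  after event 2 (t=5: SET count = -5): {count=-5, max=13}
  after event 3 (t=14: SET max = -5): {count=-5, max=-5}
  after event 4 (t=18: DEL count): {max=-5}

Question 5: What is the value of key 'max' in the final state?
Answer: 29

Derivation:
Track key 'max' through all 8 events:
  event 1 (t=2: INC max by 13): max (absent) -> 13
  event 2 (t=5: SET count = -5): max unchanged
  event 3 (t=14: SET max = -5): max 13 -> -5
  event 4 (t=18: DEL count): max unchanged
  event 5 (t=19: INC count by 10): max unchanged
  event 6 (t=20: SET max = 16): max -5 -> 16
  event 7 (t=23: DEL count): max unchanged
  event 8 (t=26: SET max = 29): max 16 -> 29
Final: max = 29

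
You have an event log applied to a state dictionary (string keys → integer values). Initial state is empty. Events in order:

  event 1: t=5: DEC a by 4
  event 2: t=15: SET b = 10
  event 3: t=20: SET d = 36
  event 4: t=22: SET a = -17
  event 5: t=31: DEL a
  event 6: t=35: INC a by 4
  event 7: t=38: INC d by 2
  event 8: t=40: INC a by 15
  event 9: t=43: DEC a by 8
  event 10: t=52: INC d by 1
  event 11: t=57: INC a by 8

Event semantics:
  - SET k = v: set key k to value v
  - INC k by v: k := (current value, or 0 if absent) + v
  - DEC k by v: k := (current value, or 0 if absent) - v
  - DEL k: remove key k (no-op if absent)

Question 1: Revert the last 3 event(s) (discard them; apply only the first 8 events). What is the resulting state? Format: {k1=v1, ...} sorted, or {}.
Answer: {a=19, b=10, d=38}

Derivation:
Keep first 8 events (discard last 3):
  after event 1 (t=5: DEC a by 4): {a=-4}
  after event 2 (t=15: SET b = 10): {a=-4, b=10}
  after event 3 (t=20: SET d = 36): {a=-4, b=10, d=36}
  after event 4 (t=22: SET a = -17): {a=-17, b=10, d=36}
  after event 5 (t=31: DEL a): {b=10, d=36}
  after event 6 (t=35: INC a by 4): {a=4, b=10, d=36}
  after event 7 (t=38: INC d by 2): {a=4, b=10, d=38}
  after event 8 (t=40: INC a by 15): {a=19, b=10, d=38}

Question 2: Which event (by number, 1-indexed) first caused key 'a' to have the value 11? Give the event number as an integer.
Answer: 9

Derivation:
Looking for first event where a becomes 11:
  event 1: a = -4
  event 2: a = -4
  event 3: a = -4
  event 4: a = -17
  event 5: a = (absent)
  event 6: a = 4
  event 7: a = 4
  event 8: a = 19
  event 9: a 19 -> 11  <-- first match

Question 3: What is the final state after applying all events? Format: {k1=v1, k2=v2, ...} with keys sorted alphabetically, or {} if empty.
Answer: {a=19, b=10, d=39}

Derivation:
  after event 1 (t=5: DEC a by 4): {a=-4}
  after event 2 (t=15: SET b = 10): {a=-4, b=10}
  after event 3 (t=20: SET d = 36): {a=-4, b=10, d=36}
  after event 4 (t=22: SET a = -17): {a=-17, b=10, d=36}
  after event 5 (t=31: DEL a): {b=10, d=36}
  after event 6 (t=35: INC a by 4): {a=4, b=10, d=36}
  after event 7 (t=38: INC d by 2): {a=4, b=10, d=38}
  after event 8 (t=40: INC a by 15): {a=19, b=10, d=38}
  after event 9 (t=43: DEC a by 8): {a=11, b=10, d=38}
  after event 10 (t=52: INC d by 1): {a=11, b=10, d=39}
  after event 11 (t=57: INC a by 8): {a=19, b=10, d=39}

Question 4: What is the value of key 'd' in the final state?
Track key 'd' through all 11 events:
  event 1 (t=5: DEC a by 4): d unchanged
  event 2 (t=15: SET b = 10): d unchanged
  event 3 (t=20: SET d = 36): d (absent) -> 36
  event 4 (t=22: SET a = -17): d unchanged
  event 5 (t=31: DEL a): d unchanged
  event 6 (t=35: INC a by 4): d unchanged
  event 7 (t=38: INC d by 2): d 36 -> 38
  event 8 (t=40: INC a by 15): d unchanged
  event 9 (t=43: DEC a by 8): d unchanged
  event 10 (t=52: INC d by 1): d 38 -> 39
  event 11 (t=57: INC a by 8): d unchanged
Final: d = 39

Answer: 39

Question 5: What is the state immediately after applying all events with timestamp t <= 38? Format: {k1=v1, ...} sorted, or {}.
Answer: {a=4, b=10, d=38}

Derivation:
Apply events with t <= 38 (7 events):
  after event 1 (t=5: DEC a by 4): {a=-4}
  after event 2 (t=15: SET b = 10): {a=-4, b=10}
  after event 3 (t=20: SET d = 36): {a=-4, b=10, d=36}
  after event 4 (t=22: SET a = -17): {a=-17, b=10, d=36}
  after event 5 (t=31: DEL a): {b=10, d=36}
  after event 6 (t=35: INC a by 4): {a=4, b=10, d=36}
  after event 7 (t=38: INC d by 2): {a=4, b=10, d=38}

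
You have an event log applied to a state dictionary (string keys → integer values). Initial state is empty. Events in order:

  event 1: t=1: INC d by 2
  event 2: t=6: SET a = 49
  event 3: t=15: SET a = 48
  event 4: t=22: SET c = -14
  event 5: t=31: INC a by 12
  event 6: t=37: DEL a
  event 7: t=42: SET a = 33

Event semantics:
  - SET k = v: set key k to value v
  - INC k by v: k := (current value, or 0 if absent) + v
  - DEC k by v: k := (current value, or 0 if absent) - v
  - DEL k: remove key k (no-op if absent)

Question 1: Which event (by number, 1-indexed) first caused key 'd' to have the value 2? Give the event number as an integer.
Answer: 1

Derivation:
Looking for first event where d becomes 2:
  event 1: d (absent) -> 2  <-- first match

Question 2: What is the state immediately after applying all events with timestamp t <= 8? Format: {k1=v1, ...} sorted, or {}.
Apply events with t <= 8 (2 events):
  after event 1 (t=1: INC d by 2): {d=2}
  after event 2 (t=6: SET a = 49): {a=49, d=2}

Answer: {a=49, d=2}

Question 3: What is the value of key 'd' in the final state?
Answer: 2

Derivation:
Track key 'd' through all 7 events:
  event 1 (t=1: INC d by 2): d (absent) -> 2
  event 2 (t=6: SET a = 49): d unchanged
  event 3 (t=15: SET a = 48): d unchanged
  event 4 (t=22: SET c = -14): d unchanged
  event 5 (t=31: INC a by 12): d unchanged
  event 6 (t=37: DEL a): d unchanged
  event 7 (t=42: SET a = 33): d unchanged
Final: d = 2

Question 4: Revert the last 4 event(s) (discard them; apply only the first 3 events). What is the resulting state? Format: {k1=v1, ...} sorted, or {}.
Keep first 3 events (discard last 4):
  after event 1 (t=1: INC d by 2): {d=2}
  after event 2 (t=6: SET a = 49): {a=49, d=2}
  after event 3 (t=15: SET a = 48): {a=48, d=2}

Answer: {a=48, d=2}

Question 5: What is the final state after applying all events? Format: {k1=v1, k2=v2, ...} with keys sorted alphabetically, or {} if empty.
Answer: {a=33, c=-14, d=2}

Derivation:
  after event 1 (t=1: INC d by 2): {d=2}
  after event 2 (t=6: SET a = 49): {a=49, d=2}
  after event 3 (t=15: SET a = 48): {a=48, d=2}
  after event 4 (t=22: SET c = -14): {a=48, c=-14, d=2}
  after event 5 (t=31: INC a by 12): {a=60, c=-14, d=2}
  after event 6 (t=37: DEL a): {c=-14, d=2}
  after event 7 (t=42: SET a = 33): {a=33, c=-14, d=2}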